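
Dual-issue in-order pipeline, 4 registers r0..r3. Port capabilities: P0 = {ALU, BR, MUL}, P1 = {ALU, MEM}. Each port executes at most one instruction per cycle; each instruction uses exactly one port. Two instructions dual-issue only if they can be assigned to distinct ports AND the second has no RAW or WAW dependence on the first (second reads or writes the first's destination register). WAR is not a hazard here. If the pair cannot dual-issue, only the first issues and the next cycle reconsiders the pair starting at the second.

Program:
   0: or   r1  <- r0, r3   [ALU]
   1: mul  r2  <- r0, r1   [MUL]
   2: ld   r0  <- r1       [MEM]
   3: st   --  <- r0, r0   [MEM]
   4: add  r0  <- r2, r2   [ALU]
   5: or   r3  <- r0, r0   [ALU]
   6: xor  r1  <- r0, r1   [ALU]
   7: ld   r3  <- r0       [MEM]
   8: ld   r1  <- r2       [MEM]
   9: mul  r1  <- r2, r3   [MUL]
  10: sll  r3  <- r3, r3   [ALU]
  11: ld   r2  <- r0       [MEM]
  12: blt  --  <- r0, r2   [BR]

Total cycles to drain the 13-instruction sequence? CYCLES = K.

CYCLES = 9

  cy0 -> i0 (or.ALU) RAW r1
  cy1 -> i1/i2 (mul.MUL;ld.MEM) pair
  cy2 -> i3/i4 (st.MEM;add.ALU) pair
  cy3 -> i5/i6 (or.ALU;xor.ALU) pair
  cy4 -> i7 (ld.MEM) no-port MEM/MEM
  cy5 -> i8 (ld.MEM) WAW r1
  cy6 -> i9/i10 (mul.MUL;sll.ALU) pair
  cy7 -> i11 (ld.MEM) RAW r2
  cy8 -> i12 (blt.BR) tail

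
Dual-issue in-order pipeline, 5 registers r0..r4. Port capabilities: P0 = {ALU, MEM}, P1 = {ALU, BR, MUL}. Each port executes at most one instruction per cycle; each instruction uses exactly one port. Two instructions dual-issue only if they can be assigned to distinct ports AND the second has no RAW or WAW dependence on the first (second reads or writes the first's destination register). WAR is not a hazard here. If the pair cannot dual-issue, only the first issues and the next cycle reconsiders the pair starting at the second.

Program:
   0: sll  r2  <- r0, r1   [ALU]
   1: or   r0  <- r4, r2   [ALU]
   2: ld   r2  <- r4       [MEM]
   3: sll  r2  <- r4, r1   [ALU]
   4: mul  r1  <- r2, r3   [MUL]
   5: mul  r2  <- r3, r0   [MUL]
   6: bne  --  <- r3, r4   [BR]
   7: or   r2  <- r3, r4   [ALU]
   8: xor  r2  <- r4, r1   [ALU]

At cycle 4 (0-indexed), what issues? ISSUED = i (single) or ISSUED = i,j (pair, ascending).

  cy0 -> i0 (sll.ALU) RAW r2
  cy1 -> i1/i2 (or.ALU/ld.MEM) pair
  cy2 -> i3 (sll.ALU) RAW r2
  cy3 -> i4 (mul.MUL) no-port MUL/MUL
  cy4 -> i5 (mul.MUL) no-port MUL/BR
  cy5 -> i6/i7 (bne.BR/or.ALU) pair
  cy6 -> i8 (xor.ALU) tail

ISSUED = 5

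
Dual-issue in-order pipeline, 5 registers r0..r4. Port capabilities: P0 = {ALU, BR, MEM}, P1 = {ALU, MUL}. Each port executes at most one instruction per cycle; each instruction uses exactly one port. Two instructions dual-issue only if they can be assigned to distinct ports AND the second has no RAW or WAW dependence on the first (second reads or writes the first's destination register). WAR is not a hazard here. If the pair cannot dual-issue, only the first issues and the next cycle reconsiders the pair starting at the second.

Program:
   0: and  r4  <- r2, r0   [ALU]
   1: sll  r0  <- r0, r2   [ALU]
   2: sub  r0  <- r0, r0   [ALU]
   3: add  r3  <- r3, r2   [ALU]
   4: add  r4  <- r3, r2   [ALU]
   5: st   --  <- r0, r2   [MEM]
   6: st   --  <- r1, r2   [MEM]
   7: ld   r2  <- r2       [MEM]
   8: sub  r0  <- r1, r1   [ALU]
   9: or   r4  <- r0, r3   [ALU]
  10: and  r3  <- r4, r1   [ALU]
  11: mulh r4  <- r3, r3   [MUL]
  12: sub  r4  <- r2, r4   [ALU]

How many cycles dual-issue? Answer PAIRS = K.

PAIRS = 4

[0] i0/i1  and/sll  -- pair
[1] i2/i3  sub/add  -- pair
[2] i4/i5  add/st  -- pair
[3] i6  st  -- no-port MEM/MEM
[4] i7/i8  ld/sub  -- pair
[5] i9  or  -- RAW r4
[6] i10  and  -- RAW r3
[7] i11  mulh  -- RAW+WAW r4
[8] i12  sub  -- tail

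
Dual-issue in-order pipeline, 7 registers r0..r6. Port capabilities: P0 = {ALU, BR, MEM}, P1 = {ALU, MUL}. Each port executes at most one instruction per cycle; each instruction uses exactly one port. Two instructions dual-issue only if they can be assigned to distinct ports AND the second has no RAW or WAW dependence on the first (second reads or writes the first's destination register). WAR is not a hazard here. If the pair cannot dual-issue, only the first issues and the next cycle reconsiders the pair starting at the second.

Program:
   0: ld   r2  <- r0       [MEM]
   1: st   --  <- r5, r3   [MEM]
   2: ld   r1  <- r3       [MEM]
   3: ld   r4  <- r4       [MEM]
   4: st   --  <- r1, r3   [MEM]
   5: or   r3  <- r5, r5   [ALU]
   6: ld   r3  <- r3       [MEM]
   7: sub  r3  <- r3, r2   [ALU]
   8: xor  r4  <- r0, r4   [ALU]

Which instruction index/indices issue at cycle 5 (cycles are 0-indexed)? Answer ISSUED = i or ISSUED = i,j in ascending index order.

ISSUED = 6

[0] i0  ld  -- no-port MEM/MEM
[1] i1  st  -- no-port MEM/MEM
[2] i2  ld  -- no-port MEM/MEM
[3] i3  ld  -- no-port MEM/MEM
[4] i4/i5  st or  -- 2-wide
[5] i6  ld  -- RAW+WAW r3
[6] i7/i8  sub xor  -- 2-wide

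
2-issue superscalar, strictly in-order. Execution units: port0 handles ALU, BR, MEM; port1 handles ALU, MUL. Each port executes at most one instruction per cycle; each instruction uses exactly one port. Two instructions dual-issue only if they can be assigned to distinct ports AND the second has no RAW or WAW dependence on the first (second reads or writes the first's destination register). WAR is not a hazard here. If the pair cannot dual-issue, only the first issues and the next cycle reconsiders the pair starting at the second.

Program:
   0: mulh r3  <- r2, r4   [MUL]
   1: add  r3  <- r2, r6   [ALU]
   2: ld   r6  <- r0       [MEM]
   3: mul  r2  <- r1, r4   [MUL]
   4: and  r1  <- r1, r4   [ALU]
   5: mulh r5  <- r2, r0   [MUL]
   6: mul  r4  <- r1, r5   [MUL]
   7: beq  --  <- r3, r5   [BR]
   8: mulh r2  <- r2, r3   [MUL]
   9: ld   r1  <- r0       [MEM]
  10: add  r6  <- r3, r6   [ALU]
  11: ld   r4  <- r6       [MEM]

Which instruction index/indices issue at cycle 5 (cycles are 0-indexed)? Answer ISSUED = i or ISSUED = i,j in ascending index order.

0. mulh.MUL @i0  | WAW r3
1. add.ALU+ld.MEM @i1/i2  | pair
2. mul.MUL+and.ALU @i3/i4  | pair
3. mulh.MUL @i5  | no-port MUL/MUL
4. mul.MUL+beq.BR @i6/i7  | pair
5. mulh.MUL+ld.MEM @i8/i9  | pair
6. add.ALU @i10  | RAW r6
7. ld.MEM @i11  | tail

ISSUED = 8,9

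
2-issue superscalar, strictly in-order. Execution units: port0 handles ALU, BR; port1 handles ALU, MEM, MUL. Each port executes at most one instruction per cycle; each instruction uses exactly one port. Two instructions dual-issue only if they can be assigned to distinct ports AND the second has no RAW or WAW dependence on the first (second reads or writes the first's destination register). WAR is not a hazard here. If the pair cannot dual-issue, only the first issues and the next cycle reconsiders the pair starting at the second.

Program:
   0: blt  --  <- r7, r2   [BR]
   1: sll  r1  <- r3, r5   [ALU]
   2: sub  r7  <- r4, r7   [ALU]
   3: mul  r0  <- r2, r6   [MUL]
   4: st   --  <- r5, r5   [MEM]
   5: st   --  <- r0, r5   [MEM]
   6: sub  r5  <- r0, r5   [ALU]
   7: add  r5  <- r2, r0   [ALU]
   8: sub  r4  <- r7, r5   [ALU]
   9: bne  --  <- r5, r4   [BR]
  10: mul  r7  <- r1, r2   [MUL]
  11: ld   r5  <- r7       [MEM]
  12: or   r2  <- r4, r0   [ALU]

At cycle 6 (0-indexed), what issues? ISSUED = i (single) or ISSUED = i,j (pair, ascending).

ISSUED = 9,10

#0 head=0: blt/sll i0/i1 dual
#1 head=2: sub/mul i2/i3 dual
#2 head=4: st i4 no-port MEM/MEM
#3 head=5: st/sub i5/i6 dual
#4 head=7: add i7 RAW r5
#5 head=8: sub i8 RAW r4
#6 head=9: bne/mul i9/i10 dual
#7 head=11: ld/or i11/i12 dual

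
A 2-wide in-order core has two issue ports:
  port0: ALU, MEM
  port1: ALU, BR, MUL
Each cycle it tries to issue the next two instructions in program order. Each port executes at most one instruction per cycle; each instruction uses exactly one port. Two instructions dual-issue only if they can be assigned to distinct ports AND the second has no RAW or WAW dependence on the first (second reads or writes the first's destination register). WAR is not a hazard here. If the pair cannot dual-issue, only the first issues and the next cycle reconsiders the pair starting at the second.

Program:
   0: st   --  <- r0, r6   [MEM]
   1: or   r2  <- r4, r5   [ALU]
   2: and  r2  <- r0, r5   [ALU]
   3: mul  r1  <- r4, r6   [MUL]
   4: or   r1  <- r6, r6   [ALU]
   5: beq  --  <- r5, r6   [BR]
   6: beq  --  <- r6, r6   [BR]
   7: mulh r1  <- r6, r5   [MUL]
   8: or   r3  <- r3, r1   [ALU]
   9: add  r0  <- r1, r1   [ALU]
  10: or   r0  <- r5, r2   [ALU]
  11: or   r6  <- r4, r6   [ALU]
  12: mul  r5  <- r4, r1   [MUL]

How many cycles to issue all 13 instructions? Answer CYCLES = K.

CYCLES = 8

t=0 i0&i1:st.MEM+or.ALU ; 2-wide
t=1 i2&i3:and.ALU+mul.MUL ; 2-wide
t=2 i4&i5:or.ALU+beq.BR ; 2-wide
t=3 i6:beq.BR ; no-port BR/MUL
t=4 i7:mulh.MUL ; RAW r1
t=5 i8&i9:or.ALU+add.ALU ; 2-wide
t=6 i10&i11:or.ALU+or.ALU ; 2-wide
t=7 i12:mul.MUL ; tail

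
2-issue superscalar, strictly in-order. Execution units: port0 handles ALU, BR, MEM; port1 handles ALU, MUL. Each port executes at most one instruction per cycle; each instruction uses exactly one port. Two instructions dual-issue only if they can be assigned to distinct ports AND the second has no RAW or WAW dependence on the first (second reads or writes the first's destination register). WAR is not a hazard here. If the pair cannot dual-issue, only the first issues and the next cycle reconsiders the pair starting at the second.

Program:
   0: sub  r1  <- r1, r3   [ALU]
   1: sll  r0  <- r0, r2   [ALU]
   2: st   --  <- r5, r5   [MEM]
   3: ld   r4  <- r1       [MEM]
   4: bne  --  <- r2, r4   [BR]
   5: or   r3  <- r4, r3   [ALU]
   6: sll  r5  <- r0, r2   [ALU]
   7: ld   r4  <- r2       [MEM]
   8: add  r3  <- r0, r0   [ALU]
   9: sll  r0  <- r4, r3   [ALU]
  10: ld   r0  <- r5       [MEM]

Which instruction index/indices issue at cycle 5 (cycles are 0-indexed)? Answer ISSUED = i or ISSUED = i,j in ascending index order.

ISSUED = 8

0. sub.ALU;sll.ALU @i0&i1  | pair
1. st.MEM @i2  | no-port MEM/MEM
2. ld.MEM @i3  | no-port MEM/BR
3. bne.BR;or.ALU @i4&i5  | pair
4. sll.ALU;ld.MEM @i6&i7  | pair
5. add.ALU @i8  | RAW r3
6. sll.ALU @i9  | WAW r0
7. ld.MEM @i10  | tail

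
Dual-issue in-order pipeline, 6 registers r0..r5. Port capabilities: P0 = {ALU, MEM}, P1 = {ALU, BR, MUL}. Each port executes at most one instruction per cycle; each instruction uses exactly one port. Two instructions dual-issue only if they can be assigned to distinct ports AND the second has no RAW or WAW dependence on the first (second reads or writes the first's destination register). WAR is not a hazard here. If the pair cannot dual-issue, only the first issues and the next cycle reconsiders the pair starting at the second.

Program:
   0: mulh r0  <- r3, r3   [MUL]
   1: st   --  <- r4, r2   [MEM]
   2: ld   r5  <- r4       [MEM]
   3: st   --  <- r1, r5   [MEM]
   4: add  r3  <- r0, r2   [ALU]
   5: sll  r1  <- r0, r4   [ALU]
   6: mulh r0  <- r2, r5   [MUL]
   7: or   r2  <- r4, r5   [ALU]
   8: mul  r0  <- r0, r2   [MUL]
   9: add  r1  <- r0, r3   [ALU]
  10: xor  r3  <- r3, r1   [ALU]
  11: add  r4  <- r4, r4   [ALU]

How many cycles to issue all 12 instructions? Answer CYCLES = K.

CYCLES = 8

#0 head=0: mulh.MUL;st.MEM i0&i1 pair
#1 head=2: ld.MEM i2 no-port MEM/MEM
#2 head=3: st.MEM;add.ALU i3&i4 pair
#3 head=5: sll.ALU;mulh.MUL i5&i6 pair
#4 head=7: or.ALU i7 RAW r2
#5 head=8: mul.MUL i8 RAW r0
#6 head=9: add.ALU i9 RAW r1
#7 head=10: xor.ALU;add.ALU i10&i11 pair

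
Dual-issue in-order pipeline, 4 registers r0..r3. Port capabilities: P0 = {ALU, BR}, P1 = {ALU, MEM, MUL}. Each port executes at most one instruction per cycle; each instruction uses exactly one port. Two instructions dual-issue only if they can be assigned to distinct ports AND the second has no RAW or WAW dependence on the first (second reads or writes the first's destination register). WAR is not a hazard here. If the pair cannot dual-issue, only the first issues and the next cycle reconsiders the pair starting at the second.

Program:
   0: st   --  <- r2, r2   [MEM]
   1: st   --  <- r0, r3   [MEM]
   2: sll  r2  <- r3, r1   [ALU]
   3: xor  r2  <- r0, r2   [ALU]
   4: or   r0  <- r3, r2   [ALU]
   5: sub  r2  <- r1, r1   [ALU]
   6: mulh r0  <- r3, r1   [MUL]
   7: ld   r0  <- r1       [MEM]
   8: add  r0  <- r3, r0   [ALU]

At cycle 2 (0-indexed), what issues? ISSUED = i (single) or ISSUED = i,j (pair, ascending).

ISSUED = 3

t=0 i0:st.MEM ; no-port MEM/MEM
t=1 i1,i2:st.MEM;sll.ALU ; pair
t=2 i3:xor.ALU ; RAW r2
t=3 i4,i5:or.ALU;sub.ALU ; pair
t=4 i6:mulh.MUL ; no-port MUL/MEM
t=5 i7:ld.MEM ; RAW+WAW r0
t=6 i8:add.ALU ; tail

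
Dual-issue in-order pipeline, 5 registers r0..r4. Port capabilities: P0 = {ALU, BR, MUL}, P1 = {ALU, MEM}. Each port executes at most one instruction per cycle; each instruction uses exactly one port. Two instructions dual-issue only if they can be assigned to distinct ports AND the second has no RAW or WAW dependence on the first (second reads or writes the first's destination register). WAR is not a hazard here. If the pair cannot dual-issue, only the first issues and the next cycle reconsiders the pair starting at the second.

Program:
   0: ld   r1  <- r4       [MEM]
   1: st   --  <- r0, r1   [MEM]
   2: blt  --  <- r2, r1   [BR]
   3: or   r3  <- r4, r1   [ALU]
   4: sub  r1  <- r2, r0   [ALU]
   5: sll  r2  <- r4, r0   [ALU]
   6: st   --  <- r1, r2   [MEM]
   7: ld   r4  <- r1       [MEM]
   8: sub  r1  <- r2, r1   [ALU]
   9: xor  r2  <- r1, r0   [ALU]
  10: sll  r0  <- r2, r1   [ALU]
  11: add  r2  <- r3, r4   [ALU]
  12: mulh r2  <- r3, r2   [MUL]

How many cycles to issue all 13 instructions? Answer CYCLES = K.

CYCLES = 9

0. ld.MEM @i0  | no-port MEM/MEM
1. st.MEM;blt.BR @i1+i2  | dual
2. or.ALU;sub.ALU @i3+i4  | dual
3. sll.ALU @i5  | RAW r2
4. st.MEM @i6  | no-port MEM/MEM
5. ld.MEM;sub.ALU @i7+i8  | dual
6. xor.ALU @i9  | RAW r2
7. sll.ALU;add.ALU @i10+i11  | dual
8. mulh.MUL @i12  | tail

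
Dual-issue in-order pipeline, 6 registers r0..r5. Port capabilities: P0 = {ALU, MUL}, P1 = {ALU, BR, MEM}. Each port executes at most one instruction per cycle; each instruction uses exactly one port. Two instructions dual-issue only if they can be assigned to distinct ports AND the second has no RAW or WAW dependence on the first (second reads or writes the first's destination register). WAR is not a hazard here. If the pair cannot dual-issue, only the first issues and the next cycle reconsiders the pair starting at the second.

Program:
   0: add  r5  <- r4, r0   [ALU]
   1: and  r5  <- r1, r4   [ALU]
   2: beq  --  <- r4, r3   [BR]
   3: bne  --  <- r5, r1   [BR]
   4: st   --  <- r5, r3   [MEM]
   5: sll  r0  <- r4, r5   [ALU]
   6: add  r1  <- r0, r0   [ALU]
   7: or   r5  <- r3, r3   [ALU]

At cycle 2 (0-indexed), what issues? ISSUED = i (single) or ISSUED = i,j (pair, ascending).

ISSUED = 3

  cy0 -> i0 (add) WAW r5
  cy1 -> i1+i2 (and beq) 2-wide
  cy2 -> i3 (bne) no-port BR/MEM
  cy3 -> i4+i5 (st sll) 2-wide
  cy4 -> i6+i7 (add or) 2-wide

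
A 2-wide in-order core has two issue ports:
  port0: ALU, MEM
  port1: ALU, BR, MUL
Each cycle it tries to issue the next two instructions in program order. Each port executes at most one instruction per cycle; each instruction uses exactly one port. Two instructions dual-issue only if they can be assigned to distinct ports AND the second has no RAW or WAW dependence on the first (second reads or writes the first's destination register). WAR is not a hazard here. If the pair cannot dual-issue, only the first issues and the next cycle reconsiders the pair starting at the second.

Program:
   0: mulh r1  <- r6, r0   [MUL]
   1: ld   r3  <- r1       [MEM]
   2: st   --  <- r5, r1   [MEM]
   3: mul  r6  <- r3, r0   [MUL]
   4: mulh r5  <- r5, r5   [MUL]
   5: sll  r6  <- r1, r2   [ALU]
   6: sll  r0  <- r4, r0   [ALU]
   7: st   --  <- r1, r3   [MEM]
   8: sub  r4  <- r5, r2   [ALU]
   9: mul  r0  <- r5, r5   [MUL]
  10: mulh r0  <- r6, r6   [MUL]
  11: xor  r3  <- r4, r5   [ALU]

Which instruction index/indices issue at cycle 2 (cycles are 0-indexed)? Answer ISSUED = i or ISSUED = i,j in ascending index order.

[0] i0  mulh  -- RAW r1
[1] i1  ld  -- no-port MEM/MEM
[2] i2,i3  st+mul  -- dual
[3] i4,i5  mulh+sll  -- dual
[4] i6,i7  sll+st  -- dual
[5] i8,i9  sub+mul  -- dual
[6] i10,i11  mulh+xor  -- dual

ISSUED = 2,3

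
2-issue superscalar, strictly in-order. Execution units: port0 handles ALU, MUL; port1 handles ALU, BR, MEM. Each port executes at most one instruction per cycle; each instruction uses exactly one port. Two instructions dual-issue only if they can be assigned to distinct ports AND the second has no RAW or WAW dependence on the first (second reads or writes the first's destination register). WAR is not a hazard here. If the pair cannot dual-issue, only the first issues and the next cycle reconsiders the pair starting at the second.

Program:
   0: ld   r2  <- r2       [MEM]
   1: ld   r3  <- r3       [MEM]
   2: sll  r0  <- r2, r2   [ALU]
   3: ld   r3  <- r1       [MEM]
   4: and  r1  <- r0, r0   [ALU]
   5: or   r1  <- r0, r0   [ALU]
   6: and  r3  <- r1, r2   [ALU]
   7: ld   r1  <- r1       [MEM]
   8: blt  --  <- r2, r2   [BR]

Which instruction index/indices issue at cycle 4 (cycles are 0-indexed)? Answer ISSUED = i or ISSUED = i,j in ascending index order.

ISSUED = 6,7

t=0 i0:ld.MEM ; no-port MEM/MEM
t=1 i1/i2:ld.MEM/sll.ALU ; dual
t=2 i3/i4:ld.MEM/and.ALU ; dual
t=3 i5:or.ALU ; RAW r1
t=4 i6/i7:and.ALU/ld.MEM ; dual
t=5 i8:blt.BR ; tail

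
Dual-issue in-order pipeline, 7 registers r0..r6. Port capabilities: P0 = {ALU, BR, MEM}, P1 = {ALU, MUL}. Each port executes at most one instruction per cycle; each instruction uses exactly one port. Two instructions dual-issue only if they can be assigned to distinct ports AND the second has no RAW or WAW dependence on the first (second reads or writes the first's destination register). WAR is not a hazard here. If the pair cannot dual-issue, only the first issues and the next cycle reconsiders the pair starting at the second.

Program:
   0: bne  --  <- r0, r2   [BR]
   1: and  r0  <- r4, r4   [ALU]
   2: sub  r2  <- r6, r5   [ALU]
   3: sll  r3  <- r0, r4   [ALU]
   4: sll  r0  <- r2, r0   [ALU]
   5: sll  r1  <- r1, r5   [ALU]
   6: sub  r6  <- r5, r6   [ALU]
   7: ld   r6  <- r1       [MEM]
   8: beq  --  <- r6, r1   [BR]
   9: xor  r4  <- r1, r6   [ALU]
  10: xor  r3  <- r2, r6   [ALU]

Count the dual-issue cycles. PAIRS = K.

PAIRS = 4

0. bne/and @i0,i1  | dual
1. sub/sll @i2,i3  | dual
2. sll/sll @i4,i5  | dual
3. sub @i6  | WAW r6
4. ld @i7  | no-port MEM/BR
5. beq/xor @i8,i9  | dual
6. xor @i10  | tail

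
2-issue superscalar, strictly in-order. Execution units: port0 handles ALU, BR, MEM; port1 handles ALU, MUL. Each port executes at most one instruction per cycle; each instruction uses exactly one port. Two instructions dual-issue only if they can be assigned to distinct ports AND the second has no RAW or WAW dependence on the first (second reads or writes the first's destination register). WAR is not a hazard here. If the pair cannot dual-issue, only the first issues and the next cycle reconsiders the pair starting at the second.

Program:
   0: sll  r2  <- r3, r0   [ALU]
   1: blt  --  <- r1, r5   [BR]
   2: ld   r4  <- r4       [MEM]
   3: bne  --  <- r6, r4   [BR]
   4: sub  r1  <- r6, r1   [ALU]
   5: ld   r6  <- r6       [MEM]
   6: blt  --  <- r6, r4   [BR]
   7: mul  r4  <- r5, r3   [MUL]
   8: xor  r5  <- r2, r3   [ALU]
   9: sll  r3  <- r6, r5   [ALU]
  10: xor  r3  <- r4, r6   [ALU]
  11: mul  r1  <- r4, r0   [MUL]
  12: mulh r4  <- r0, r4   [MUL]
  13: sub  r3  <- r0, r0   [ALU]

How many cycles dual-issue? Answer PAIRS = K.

PAIRS = 5

c0: i0,i1 sll+blt  2-wide
c1: i2 ld  no-port MEM/BR
c2: i3,i4 bne+sub  2-wide
c3: i5 ld  no-port MEM/BR
c4: i6,i7 blt+mul  2-wide
c5: i8 xor  RAW r5
c6: i9 sll  WAW r3
c7: i10,i11 xor+mul  2-wide
c8: i12,i13 mulh+sub  2-wide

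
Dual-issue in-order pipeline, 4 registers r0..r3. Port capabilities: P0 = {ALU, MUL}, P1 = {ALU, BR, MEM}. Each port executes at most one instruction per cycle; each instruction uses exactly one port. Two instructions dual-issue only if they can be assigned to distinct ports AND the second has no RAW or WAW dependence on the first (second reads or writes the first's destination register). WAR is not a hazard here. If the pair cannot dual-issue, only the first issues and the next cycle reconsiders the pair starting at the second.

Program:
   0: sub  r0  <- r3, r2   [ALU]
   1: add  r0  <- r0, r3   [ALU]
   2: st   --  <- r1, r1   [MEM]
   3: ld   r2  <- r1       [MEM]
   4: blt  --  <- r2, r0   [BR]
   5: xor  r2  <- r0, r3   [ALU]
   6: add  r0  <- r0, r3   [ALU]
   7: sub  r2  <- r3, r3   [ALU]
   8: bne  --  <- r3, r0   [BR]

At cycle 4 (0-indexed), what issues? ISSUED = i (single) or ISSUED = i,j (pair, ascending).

t=0 i0:sub.ALU ; RAW+WAW r0
t=1 i1,i2:add.ALU/st.MEM ; dual
t=2 i3:ld.MEM ; no-port MEM/BR
t=3 i4,i5:blt.BR/xor.ALU ; dual
t=4 i6,i7:add.ALU/sub.ALU ; dual
t=5 i8:bne.BR ; tail

ISSUED = 6,7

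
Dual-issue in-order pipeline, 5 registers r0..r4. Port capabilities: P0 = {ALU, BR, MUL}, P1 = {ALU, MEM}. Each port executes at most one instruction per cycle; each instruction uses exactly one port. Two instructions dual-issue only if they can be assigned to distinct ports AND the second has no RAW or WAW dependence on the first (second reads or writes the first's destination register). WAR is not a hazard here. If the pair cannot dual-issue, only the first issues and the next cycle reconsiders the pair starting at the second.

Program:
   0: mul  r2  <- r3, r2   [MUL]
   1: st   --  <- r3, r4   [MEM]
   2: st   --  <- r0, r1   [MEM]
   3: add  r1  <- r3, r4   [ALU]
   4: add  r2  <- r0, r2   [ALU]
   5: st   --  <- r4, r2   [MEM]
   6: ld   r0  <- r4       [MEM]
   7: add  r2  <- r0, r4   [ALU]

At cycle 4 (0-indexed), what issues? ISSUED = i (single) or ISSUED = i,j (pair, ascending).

[0] i0+i1  mul+st  -- dual
[1] i2+i3  st+add  -- dual
[2] i4  add  -- RAW r2
[3] i5  st  -- no-port MEM/MEM
[4] i6  ld  -- RAW r0
[5] i7  add  -- tail

ISSUED = 6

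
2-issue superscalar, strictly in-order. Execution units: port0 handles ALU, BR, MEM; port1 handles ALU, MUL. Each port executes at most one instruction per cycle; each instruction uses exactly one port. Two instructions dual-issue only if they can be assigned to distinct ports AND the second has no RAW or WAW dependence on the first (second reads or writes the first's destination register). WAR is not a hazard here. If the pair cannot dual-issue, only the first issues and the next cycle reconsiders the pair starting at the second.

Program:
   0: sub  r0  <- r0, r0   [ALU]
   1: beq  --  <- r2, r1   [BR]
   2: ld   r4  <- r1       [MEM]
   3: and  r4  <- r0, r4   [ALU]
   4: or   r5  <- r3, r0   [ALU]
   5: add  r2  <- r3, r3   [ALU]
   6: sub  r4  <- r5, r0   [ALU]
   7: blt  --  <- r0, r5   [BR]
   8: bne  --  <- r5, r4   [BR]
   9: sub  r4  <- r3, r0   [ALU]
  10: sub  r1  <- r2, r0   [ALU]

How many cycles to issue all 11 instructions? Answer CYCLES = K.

CYCLES = 7

#0 head=0: sub+beq i0/i1 2-wide
#1 head=2: ld i2 RAW+WAW r4
#2 head=3: and+or i3/i4 2-wide
#3 head=5: add+sub i5/i6 2-wide
#4 head=7: blt i7 no-port BR/BR
#5 head=8: bne+sub i8/i9 2-wide
#6 head=10: sub i10 tail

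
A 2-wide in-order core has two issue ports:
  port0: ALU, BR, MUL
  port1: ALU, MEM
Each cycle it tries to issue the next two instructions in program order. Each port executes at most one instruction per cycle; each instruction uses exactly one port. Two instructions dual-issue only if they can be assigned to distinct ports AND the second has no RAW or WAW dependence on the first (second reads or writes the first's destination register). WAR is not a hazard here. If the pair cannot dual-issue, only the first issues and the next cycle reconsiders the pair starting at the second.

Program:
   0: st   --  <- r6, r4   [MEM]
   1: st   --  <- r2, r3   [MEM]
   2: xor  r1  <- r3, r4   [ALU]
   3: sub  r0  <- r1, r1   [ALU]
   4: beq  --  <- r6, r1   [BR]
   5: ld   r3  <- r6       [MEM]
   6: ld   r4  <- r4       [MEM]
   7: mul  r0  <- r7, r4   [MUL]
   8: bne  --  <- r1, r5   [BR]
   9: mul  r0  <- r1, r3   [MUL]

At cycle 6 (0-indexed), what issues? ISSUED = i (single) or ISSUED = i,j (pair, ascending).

  cy0 -> i0 (st.MEM) no-port MEM/MEM
  cy1 -> i1&i2 (st.MEM+xor.ALU) 2-wide
  cy2 -> i3&i4 (sub.ALU+beq.BR) 2-wide
  cy3 -> i5 (ld.MEM) no-port MEM/MEM
  cy4 -> i6 (ld.MEM) RAW r4
  cy5 -> i7 (mul.MUL) no-port MUL/BR
  cy6 -> i8 (bne.BR) no-port BR/MUL
  cy7 -> i9 (mul.MUL) tail

ISSUED = 8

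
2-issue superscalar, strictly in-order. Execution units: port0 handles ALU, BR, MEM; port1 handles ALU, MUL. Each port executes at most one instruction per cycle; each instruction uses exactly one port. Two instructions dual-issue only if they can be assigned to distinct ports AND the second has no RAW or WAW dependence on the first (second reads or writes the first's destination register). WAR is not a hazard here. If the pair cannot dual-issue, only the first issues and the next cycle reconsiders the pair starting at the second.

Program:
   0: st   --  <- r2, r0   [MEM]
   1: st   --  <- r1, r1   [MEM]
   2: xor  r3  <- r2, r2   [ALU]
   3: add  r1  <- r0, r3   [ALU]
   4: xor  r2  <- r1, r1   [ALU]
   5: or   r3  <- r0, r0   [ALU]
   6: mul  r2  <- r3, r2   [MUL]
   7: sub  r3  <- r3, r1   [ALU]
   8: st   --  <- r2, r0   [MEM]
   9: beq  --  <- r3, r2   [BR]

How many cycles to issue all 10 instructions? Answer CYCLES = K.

  cy0 -> i0 (st.MEM) no-port MEM/MEM
  cy1 -> i1&i2 (st.MEM+xor.ALU) 2-wide
  cy2 -> i3 (add.ALU) RAW r1
  cy3 -> i4&i5 (xor.ALU+or.ALU) 2-wide
  cy4 -> i6&i7 (mul.MUL+sub.ALU) 2-wide
  cy5 -> i8 (st.MEM) no-port MEM/BR
  cy6 -> i9 (beq.BR) tail

CYCLES = 7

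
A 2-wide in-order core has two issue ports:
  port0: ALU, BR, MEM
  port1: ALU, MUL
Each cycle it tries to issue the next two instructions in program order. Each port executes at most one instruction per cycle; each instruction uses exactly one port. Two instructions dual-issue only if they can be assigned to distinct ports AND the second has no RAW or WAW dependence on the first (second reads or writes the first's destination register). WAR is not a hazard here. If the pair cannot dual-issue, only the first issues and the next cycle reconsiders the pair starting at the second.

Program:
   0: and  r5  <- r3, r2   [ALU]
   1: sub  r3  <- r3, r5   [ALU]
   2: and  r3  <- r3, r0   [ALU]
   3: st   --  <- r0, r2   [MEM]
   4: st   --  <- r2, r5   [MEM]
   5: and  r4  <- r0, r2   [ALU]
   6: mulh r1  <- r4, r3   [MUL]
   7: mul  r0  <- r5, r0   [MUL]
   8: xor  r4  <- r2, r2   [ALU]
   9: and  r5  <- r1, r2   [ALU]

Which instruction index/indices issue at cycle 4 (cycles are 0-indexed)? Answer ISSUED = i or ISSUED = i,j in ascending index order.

  cy0 -> i0 (and) RAW r5
  cy1 -> i1 (sub) RAW+WAW r3
  cy2 -> i2/i3 (and st) dual
  cy3 -> i4/i5 (st and) dual
  cy4 -> i6 (mulh) no-port MUL/MUL
  cy5 -> i7/i8 (mul xor) dual
  cy6 -> i9 (and) tail

ISSUED = 6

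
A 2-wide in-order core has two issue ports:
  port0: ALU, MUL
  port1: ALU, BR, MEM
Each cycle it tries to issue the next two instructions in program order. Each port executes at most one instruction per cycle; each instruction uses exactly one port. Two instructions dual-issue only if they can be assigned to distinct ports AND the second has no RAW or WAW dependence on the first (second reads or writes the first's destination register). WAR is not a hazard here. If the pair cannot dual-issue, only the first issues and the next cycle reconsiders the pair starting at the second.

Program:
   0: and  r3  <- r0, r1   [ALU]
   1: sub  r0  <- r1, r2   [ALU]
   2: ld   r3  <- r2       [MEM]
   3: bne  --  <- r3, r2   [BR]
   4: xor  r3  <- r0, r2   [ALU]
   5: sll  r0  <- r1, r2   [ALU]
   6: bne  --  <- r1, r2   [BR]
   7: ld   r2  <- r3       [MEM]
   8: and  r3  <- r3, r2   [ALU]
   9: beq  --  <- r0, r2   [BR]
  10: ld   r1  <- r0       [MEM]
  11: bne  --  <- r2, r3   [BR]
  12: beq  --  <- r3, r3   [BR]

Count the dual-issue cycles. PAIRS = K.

[0] i0,i1  and sub  -- pair
[1] i2  ld  -- no-port MEM/BR
[2] i3,i4  bne xor  -- pair
[3] i5,i6  sll bne  -- pair
[4] i7  ld  -- RAW r2
[5] i8,i9  and beq  -- pair
[6] i10  ld  -- no-port MEM/BR
[7] i11  bne  -- no-port BR/BR
[8] i12  beq  -- tail

PAIRS = 4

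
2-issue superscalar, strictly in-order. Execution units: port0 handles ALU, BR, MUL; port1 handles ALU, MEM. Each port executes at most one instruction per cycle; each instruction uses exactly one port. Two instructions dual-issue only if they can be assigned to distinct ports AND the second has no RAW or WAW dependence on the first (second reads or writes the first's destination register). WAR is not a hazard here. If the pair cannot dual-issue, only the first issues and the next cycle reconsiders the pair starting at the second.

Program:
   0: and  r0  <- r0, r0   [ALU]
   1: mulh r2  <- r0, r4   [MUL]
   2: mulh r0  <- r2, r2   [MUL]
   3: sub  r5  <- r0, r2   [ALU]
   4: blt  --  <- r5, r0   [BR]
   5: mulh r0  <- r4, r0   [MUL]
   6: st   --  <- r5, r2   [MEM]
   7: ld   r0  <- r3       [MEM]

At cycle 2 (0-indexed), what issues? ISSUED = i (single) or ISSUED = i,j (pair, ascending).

ISSUED = 2

  cy0 -> i0 (and.ALU) RAW r0
  cy1 -> i1 (mulh.MUL) no-port MUL/MUL
  cy2 -> i2 (mulh.MUL) RAW r0
  cy3 -> i3 (sub.ALU) RAW r5
  cy4 -> i4 (blt.BR) no-port BR/MUL
  cy5 -> i5/i6 (mulh.MUL st.MEM) dual
  cy6 -> i7 (ld.MEM) tail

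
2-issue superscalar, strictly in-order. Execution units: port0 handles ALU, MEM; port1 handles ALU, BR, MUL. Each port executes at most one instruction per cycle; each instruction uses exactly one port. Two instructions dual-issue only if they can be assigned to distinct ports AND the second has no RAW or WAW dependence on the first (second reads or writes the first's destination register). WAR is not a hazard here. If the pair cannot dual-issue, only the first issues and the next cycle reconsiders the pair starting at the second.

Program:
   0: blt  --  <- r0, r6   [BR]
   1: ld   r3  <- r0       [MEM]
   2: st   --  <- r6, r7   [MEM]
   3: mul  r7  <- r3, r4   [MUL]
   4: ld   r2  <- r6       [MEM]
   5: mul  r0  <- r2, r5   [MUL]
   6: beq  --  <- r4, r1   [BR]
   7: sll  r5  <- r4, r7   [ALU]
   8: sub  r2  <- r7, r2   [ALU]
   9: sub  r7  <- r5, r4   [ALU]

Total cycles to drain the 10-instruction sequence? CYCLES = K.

[0] i0/i1  blt/ld  -- pair
[1] i2/i3  st/mul  -- pair
[2] i4  ld  -- RAW r2
[3] i5  mul  -- no-port MUL/BR
[4] i6/i7  beq/sll  -- pair
[5] i8/i9  sub/sub  -- pair

CYCLES = 6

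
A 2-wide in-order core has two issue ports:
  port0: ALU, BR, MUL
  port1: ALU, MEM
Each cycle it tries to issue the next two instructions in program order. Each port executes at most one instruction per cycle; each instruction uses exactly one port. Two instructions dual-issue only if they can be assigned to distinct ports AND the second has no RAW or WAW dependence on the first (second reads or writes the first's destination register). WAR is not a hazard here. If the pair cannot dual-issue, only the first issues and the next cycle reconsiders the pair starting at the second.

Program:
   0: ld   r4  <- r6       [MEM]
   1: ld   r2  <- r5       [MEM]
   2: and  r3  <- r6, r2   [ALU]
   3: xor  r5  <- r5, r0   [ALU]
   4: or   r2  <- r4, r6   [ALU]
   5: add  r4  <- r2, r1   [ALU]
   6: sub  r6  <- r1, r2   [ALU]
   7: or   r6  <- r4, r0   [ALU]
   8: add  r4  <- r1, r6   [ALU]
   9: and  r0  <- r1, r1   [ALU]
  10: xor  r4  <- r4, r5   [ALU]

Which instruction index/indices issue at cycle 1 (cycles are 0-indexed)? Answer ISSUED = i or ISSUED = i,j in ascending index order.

0. ld @i0  | no-port MEM/MEM
1. ld @i1  | RAW r2
2. and/xor @i2,i3  | dual
3. or @i4  | RAW r2
4. add/sub @i5,i6  | dual
5. or @i7  | RAW r6
6. add/and @i8,i9  | dual
7. xor @i10  | tail

ISSUED = 1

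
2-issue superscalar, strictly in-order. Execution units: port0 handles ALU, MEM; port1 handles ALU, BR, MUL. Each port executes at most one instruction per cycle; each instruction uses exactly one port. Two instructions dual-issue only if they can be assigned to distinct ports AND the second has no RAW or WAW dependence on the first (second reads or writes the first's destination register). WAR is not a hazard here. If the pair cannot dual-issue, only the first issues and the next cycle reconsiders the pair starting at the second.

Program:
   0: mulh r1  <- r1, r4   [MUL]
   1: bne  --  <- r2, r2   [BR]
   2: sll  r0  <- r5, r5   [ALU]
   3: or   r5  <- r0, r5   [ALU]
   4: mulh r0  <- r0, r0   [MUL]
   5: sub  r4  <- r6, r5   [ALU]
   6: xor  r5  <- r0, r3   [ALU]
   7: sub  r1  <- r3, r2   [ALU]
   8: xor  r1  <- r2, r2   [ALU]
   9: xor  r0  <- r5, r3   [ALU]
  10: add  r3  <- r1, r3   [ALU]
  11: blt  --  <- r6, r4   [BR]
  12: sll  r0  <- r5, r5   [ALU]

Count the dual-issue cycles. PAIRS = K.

[0] i0  mulh  -- no-port MUL/BR
[1] i1,i2  bne/sll  -- pair
[2] i3,i4  or/mulh  -- pair
[3] i5,i6  sub/xor  -- pair
[4] i7  sub  -- WAW r1
[5] i8,i9  xor/xor  -- pair
[6] i10,i11  add/blt  -- pair
[7] i12  sll  -- tail

PAIRS = 5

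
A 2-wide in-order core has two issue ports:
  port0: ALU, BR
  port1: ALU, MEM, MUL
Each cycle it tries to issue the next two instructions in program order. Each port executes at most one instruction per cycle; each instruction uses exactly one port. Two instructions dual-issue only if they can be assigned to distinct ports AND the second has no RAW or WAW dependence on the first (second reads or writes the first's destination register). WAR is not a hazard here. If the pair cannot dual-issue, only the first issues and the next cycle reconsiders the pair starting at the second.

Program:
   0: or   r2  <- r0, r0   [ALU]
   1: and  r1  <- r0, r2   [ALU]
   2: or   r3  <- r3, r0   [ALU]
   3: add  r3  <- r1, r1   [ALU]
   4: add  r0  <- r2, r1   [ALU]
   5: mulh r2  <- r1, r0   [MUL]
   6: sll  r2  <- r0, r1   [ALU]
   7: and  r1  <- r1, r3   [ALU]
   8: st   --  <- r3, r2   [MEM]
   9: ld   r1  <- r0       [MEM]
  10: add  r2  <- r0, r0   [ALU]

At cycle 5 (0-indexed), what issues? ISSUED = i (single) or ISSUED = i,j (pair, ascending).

  cy0 -> i0 (or.ALU) RAW r2
  cy1 -> i1&i2 (and.ALU+or.ALU) 2-wide
  cy2 -> i3&i4 (add.ALU+add.ALU) 2-wide
  cy3 -> i5 (mulh.MUL) WAW r2
  cy4 -> i6&i7 (sll.ALU+and.ALU) 2-wide
  cy5 -> i8 (st.MEM) no-port MEM/MEM
  cy6 -> i9&i10 (ld.MEM+add.ALU) 2-wide

ISSUED = 8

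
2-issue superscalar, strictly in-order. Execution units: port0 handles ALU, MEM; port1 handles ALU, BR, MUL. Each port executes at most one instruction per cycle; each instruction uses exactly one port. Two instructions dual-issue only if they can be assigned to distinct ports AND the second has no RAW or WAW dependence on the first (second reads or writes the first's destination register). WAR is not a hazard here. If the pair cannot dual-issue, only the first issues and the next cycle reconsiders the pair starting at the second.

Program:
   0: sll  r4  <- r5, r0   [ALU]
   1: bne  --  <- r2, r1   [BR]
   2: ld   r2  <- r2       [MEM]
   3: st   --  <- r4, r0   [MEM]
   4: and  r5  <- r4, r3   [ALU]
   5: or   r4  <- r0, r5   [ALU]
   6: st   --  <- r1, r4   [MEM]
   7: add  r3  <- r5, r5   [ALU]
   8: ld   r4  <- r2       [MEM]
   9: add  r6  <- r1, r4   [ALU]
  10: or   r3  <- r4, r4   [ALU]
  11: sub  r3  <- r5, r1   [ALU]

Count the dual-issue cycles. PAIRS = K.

c0: i0&i1 sll bne  2-wide
c1: i2 ld  no-port MEM/MEM
c2: i3&i4 st and  2-wide
c3: i5 or  RAW r4
c4: i6&i7 st add  2-wide
c5: i8 ld  RAW r4
c6: i9&i10 add or  2-wide
c7: i11 sub  tail

PAIRS = 4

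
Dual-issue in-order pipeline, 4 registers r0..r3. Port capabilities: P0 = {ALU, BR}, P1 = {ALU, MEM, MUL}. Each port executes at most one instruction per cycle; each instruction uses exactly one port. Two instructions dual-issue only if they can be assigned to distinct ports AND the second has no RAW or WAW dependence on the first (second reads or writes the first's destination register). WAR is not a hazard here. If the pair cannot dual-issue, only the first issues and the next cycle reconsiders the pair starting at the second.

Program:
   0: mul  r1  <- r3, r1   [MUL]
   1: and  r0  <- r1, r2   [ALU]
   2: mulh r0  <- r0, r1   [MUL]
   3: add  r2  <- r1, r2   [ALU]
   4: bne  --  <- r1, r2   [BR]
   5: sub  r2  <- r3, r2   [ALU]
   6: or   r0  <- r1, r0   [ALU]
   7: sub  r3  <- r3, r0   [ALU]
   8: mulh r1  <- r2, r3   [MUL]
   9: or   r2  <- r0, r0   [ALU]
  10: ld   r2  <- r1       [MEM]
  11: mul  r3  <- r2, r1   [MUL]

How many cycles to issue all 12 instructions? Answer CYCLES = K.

  cy0 -> i0 (mul.MUL) RAW r1
  cy1 -> i1 (and.ALU) RAW+WAW r0
  cy2 -> i2,i3 (mulh.MUL add.ALU) pair
  cy3 -> i4,i5 (bne.BR sub.ALU) pair
  cy4 -> i6 (or.ALU) RAW r0
  cy5 -> i7 (sub.ALU) RAW r3
  cy6 -> i8,i9 (mulh.MUL or.ALU) pair
  cy7 -> i10 (ld.MEM) no-port MEM/MUL
  cy8 -> i11 (mul.MUL) tail

CYCLES = 9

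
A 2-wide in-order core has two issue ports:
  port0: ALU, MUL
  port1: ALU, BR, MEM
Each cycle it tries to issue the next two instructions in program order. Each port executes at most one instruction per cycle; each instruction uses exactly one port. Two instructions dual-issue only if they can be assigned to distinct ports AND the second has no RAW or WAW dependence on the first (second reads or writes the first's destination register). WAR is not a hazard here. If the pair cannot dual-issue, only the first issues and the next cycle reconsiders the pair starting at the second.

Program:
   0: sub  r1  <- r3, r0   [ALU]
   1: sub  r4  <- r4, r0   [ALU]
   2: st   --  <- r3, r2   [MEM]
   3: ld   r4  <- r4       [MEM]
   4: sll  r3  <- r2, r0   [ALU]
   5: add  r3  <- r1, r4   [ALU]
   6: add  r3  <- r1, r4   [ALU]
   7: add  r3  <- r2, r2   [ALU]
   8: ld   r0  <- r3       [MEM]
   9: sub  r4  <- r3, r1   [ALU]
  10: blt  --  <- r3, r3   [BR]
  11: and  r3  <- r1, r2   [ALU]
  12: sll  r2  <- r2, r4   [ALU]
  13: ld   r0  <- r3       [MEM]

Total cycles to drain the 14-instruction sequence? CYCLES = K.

CYCLES = 9

c0: i0&i1 sub.ALU sub.ALU  pair
c1: i2 st.MEM  no-port MEM/MEM
c2: i3&i4 ld.MEM sll.ALU  pair
c3: i5 add.ALU  WAW r3
c4: i6 add.ALU  WAW r3
c5: i7 add.ALU  RAW r3
c6: i8&i9 ld.MEM sub.ALU  pair
c7: i10&i11 blt.BR and.ALU  pair
c8: i12&i13 sll.ALU ld.MEM  pair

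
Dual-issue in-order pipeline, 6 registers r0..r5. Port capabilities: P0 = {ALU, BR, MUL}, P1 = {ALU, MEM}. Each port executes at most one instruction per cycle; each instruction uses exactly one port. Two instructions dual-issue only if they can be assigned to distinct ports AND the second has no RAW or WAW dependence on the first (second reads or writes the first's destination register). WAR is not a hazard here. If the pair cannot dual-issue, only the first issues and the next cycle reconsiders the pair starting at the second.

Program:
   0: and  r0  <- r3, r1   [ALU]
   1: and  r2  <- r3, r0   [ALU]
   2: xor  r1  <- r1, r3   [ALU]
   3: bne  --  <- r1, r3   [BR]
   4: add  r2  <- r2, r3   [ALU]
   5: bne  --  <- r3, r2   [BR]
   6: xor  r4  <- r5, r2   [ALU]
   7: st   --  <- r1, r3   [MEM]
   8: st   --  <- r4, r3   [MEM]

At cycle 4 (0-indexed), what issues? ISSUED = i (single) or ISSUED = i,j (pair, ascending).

0. and.ALU @i0  | RAW r0
1. and.ALU;xor.ALU @i1+i2  | 2-wide
2. bne.BR;add.ALU @i3+i4  | 2-wide
3. bne.BR;xor.ALU @i5+i6  | 2-wide
4. st.MEM @i7  | no-port MEM/MEM
5. st.MEM @i8  | tail

ISSUED = 7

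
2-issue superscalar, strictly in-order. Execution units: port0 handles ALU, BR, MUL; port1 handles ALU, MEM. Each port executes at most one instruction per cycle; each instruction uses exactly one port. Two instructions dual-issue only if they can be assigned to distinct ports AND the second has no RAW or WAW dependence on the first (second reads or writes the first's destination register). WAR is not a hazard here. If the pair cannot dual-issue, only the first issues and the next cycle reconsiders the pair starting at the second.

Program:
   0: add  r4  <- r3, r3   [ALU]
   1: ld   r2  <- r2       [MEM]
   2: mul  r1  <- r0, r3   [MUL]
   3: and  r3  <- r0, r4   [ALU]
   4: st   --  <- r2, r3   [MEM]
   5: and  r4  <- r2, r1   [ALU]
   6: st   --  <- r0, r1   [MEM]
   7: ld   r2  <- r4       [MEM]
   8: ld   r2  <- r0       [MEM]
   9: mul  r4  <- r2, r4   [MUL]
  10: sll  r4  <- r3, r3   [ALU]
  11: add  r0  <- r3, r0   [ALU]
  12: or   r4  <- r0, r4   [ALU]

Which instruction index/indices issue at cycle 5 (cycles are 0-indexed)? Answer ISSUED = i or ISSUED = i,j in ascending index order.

ISSUED = 8

c0: i0+i1 add ld  dual
c1: i2+i3 mul and  dual
c2: i4+i5 st and  dual
c3: i6 st  no-port MEM/MEM
c4: i7 ld  no-port MEM/MEM
c5: i8 ld  RAW r2
c6: i9 mul  WAW r4
c7: i10+i11 sll add  dual
c8: i12 or  tail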